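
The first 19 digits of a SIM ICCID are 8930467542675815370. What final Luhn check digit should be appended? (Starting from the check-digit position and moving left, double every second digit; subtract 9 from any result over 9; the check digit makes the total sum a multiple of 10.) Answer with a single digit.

5

Partial digits right→left: 0 7 3 5 1 8 5 7 6 2 4 5 7 6 4 0 3 9 8
Double every second digit counting from the check-digit position (so the 1st, 3rd, 5th, ... of the partial from the right).
  doubled (with −9 where >9): 0 6 2 1 3 8 5 8 6 7 → sum 46
  kept as-is: 7 5 8 7 2 5 6 0 9 → sum 49
Total = 46 + 49 = 95.
Check digit = (10 − (95 mod 10)) mod 10 = 5.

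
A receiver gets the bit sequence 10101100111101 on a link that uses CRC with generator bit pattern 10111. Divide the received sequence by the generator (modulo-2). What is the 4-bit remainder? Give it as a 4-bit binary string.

1110

Modulo-2 division of 10101100111101 by 10111:
  pos 0: 10101 XOR 10111 = 00010
  pos 3: 10100 XOR 10111 = 00011
  pos 6: 11111 XOR 10111 = 01000
  pos 7: 10001 XOR 10111 = 00110
  pos 9: 11001 XOR 10111 = 01110
Remainder = 1110 (nonzero — an error is detected).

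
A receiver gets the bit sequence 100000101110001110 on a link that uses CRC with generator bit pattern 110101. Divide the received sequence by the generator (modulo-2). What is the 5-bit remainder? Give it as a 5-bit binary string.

00000

Modulo-2 division of 100000101110001110 by 110101:
  pos 0: 100000 XOR 110101 = 010101
  pos 1: 101011 XOR 110101 = 011110
  pos 2: 111100 XOR 110101 = 001001
  pos 4: 100111 XOR 110101 = 010010
  pos 5: 100101 XOR 110101 = 010000
  pos 6: 100000 XOR 110101 = 010101
  pos 7: 101010 XOR 110101 = 011111
  pos 8: 111110 XOR 110101 = 001011
  pos 10: 101111 XOR 110101 = 011010
  pos 11: 110101 XOR 110101 = 000000
Remainder = 00000 (zero — the frame passes the CRC check).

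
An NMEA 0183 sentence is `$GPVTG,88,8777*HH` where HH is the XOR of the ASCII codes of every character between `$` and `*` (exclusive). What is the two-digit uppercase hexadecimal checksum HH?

XOR the ASCII codes of the payload characters:
  'G' = 0x47 → acc = 0x47
  'P' = 0x50 → acc = 0x17
  'V' = 0x56 → acc = 0x41
  'T' = 0x54 → acc = 0x15
  'G' = 0x47 → acc = 0x52
  ',' = 0x2C → acc = 0x7E
  '8' = 0x38 → acc = 0x46
  '8' = 0x38 → acc = 0x7E
  ',' = 0x2C → acc = 0x52
  '8' = 0x38 → acc = 0x6A
  '7' = 0x37 → acc = 0x5D
  '7' = 0x37 → acc = 0x6A
  '7' = 0x37 → acc = 0x5D
Checksum = 0x5D.

5D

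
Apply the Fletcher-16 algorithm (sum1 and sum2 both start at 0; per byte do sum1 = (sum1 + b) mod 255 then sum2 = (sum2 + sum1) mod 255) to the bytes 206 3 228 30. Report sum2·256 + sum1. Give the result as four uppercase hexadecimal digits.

2CD4

Running sums (mod 255):
  after byte 0 (206): sum1=206, sum2=206
  after byte 1 (3): sum1=209, sum2=160
  after byte 2 (228): sum1=182, sum2=87
  after byte 3 (30): sum1=212, sum2=44
Checksum = sum2·256 + sum1 = 44·256 + 212 = 11476 = 0x2CD4.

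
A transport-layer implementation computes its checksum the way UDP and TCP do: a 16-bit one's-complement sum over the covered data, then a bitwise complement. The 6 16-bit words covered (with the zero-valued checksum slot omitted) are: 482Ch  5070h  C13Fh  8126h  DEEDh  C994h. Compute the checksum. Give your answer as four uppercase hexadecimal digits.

7C7A

One's-complement addition (fold any carry out of bit 15 back into bit 0):
  0x482C + 0x5070 = 0x0989C
  0x989C + 0xC13F = 0x159DB → wrap carry → 0x59DC
  0x59DC + 0x8126 = 0x0DB02
  0xDB02 + 0xDEED = 0x1B9EF → wrap carry → 0xB9F0
  0xB9F0 + 0xC994 = 0x18384 → wrap carry → 0x8385
One's-complement sum = 0x8385.
Checksum = ~0x8385 & 0xFFFF = 0x7C7A.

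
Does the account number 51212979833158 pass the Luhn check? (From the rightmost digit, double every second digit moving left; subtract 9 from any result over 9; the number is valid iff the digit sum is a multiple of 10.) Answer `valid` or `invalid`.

valid

From the right, keep odd positions and double even positions (subtract 9 from any doubled value over 9):
  doubled (positions 2,4,...): 1 6 7 5 4 4 1 → sum 28
  kept (positions 1,3,...): 8 1 3 9 9 1 1 → sum 32
Total = 60.
60 mod 10 = 0, so the number is valid.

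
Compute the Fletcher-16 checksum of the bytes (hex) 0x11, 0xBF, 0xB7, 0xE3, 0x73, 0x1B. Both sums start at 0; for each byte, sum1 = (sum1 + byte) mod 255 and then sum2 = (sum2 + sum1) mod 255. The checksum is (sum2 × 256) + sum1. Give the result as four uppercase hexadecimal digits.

Running sums (mod 255):
  after byte 0 (0x11): sum1=17, sum2=17
  after byte 1 (0xBF): sum1=208, sum2=225
  after byte 2 (0xB7): sum1=136, sum2=106
  after byte 3 (0xE3): sum1=108, sum2=214
  after byte 4 (0x73): sum1=223, sum2=182
  after byte 5 (0x1B): sum1=250, sum2=177
Checksum = sum2·256 + sum1 = 177·256 + 250 = 45562 = 0xB1FA.

B1FA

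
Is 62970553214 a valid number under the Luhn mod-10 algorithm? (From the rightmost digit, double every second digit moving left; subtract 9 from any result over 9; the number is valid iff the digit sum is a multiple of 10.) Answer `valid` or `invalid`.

invalid

From the right, keep odd positions and double even positions (subtract 9 from any doubled value over 9):
  doubled (positions 2,4,...): 2 6 1 5 4 → sum 18
  kept (positions 1,3,...): 4 2 5 0 9 6 → sum 26
Total = 44.
44 mod 10 = 4, so the number is invalid.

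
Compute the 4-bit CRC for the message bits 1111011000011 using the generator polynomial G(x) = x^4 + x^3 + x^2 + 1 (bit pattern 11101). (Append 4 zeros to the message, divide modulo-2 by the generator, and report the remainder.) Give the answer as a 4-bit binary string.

Append 4 zeros: 11110110000110000. Divide by 11101 (XOR where the leading bit is 1):
  pos 0: 11110 XOR 11101 = 00011
  pos 3: 11110 XOR 11101 = 00011
  pos 6: 11000 XOR 11101 = 00101
  pos 8: 10111 XOR 11101 = 01010
  pos 9: 10100 XOR 11101 = 01001
  pos 10: 10010 XOR 11101 = 01111
  pos 11: 11110 XOR 11101 = 00011
Remainder (last 4 bits) = 0110. This is the CRC / FCS.

0110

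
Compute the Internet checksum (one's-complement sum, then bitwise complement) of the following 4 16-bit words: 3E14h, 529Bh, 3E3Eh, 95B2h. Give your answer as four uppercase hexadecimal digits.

One's-complement addition (fold any carry out of bit 15 back into bit 0):
  0x3E14 + 0x529B = 0x090AF
  0x90AF + 0x3E3E = 0x0CEED
  0xCEED + 0x95B2 = 0x1649F → wrap carry → 0x64A0
One's-complement sum = 0x64A0.
Checksum = ~0x64A0 & 0xFFFF = 0x9B5F.

9B5F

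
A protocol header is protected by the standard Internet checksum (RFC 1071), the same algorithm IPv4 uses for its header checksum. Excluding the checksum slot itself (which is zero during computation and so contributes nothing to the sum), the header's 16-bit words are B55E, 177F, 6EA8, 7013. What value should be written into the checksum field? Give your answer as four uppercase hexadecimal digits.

5466

One's-complement addition (fold any carry out of bit 15 back into bit 0):
  0xB55E + 0x177F = 0x0CCDD
  0xCCDD + 0x6EA8 = 0x13B85 → wrap carry → 0x3B86
  0x3B86 + 0x7013 = 0x0AB99
One's-complement sum = 0xAB99.
Checksum = ~0xAB99 & 0xFFFF = 0x5466.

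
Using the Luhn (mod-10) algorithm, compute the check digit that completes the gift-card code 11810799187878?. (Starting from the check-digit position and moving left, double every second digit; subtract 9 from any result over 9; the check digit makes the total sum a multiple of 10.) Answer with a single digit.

Partial digits right→left: 8 7 8 7 8 1 9 9 7 0 1 8 1 1
Double every second digit counting from the check-digit position (so the 1st, 3rd, 5th, ... of the partial from the right).
  doubled (with −9 where >9): 7 7 7 9 5 2 2 → sum 39
  kept as-is: 7 7 1 9 0 8 1 → sum 33
Total = 39 + 33 = 72.
Check digit = (10 − (72 mod 10)) mod 10 = 8.

8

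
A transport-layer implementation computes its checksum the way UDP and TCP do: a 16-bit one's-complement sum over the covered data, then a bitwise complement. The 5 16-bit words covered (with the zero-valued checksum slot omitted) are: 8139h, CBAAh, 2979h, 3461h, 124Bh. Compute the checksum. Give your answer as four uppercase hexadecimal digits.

One's-complement addition (fold any carry out of bit 15 back into bit 0):
  0x8139 + 0xCBAA = 0x14CE3 → wrap carry → 0x4CE4
  0x4CE4 + 0x2979 = 0x0765D
  0x765D + 0x3461 = 0x0AABE
  0xAABE + 0x124B = 0x0BD09
One's-complement sum = 0xBD09.
Checksum = ~0xBD09 & 0xFFFF = 0x42F6.

42F6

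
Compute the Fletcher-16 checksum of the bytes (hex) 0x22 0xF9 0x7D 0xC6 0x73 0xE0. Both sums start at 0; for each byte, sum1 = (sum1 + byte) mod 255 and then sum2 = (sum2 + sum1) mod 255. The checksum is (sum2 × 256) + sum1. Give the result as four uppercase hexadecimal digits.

Running sums (mod 255):
  after byte 0 (0x22): sum1=34, sum2=34
  after byte 1 (0xF9): sum1=28, sum2=62
  after byte 2 (0x7D): sum1=153, sum2=215
  after byte 3 (0xC6): sum1=96, sum2=56
  after byte 4 (0x73): sum1=211, sum2=12
  after byte 5 (0xE0): sum1=180, sum2=192
Checksum = sum2·256 + sum1 = 192·256 + 180 = 49332 = 0xC0B4.

C0B4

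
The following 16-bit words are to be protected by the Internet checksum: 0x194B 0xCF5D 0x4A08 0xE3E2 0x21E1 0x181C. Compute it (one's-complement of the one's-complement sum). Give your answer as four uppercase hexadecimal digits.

One's-complement addition (fold any carry out of bit 15 back into bit 0):
  0x194B + 0xCF5D = 0x0E8A8
  0xE8A8 + 0x4A08 = 0x132B0 → wrap carry → 0x32B1
  0x32B1 + 0xE3E2 = 0x11693 → wrap carry → 0x1694
  0x1694 + 0x21E1 = 0x03875
  0x3875 + 0x181C = 0x05091
One's-complement sum = 0x5091.
Checksum = ~0x5091 & 0xFFFF = 0xAF6E.

AF6E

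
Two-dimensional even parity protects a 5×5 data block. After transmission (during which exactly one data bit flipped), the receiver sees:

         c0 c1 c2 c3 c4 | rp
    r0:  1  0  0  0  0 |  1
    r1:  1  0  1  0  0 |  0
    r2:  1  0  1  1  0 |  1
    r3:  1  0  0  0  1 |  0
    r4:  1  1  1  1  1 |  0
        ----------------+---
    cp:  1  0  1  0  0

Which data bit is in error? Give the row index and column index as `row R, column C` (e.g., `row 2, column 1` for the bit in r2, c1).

row 4, column 1

Recompute each row's even parity and compare to rp:
  r0: data parity 1, sent rp 1 → ok
  r1: data parity 0, sent rp 0 → ok
  r2: data parity 1, sent rp 1 → ok
  r3: data parity 0, sent rp 0 → ok
  r4: data parity 1, sent rp 0 → mismatch
Recompute each column's even parity and compare to cp:
  c0: data parity 1, sent cp 1 → ok
  c1: data parity 1, sent cp 0 → mismatch
  c2: data parity 1, sent cp 1 → ok
  c3: data parity 0, sent cp 0 → ok
  c4: data parity 0, sent cp 0 → ok
Exactly one row (r4) and one column (c1) fail → the flipped bit is at their intersection.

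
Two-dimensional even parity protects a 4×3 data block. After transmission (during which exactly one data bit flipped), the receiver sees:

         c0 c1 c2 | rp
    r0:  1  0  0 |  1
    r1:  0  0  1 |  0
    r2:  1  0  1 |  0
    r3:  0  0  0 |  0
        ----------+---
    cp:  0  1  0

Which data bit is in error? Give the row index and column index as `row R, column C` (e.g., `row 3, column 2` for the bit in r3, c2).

row 1, column 1

Recompute each row's even parity and compare to rp:
  r0: data parity 1, sent rp 1 → ok
  r1: data parity 1, sent rp 0 → mismatch
  r2: data parity 0, sent rp 0 → ok
  r3: data parity 0, sent rp 0 → ok
Recompute each column's even parity and compare to cp:
  c0: data parity 0, sent cp 0 → ok
  c1: data parity 0, sent cp 1 → mismatch
  c2: data parity 0, sent cp 0 → ok
Exactly one row (r1) and one column (c1) fail → the flipped bit is at their intersection.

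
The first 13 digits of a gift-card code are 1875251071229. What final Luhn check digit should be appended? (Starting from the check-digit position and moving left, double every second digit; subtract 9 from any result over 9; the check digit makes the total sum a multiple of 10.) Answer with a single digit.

8

Partial digits right→left: 9 2 2 1 7 0 1 5 2 5 7 8 1
Double every second digit counting from the check-digit position (so the 1st, 3rd, 5th, ... of the partial from the right).
  doubled (with −9 where >9): 9 4 5 2 4 5 2 → sum 31
  kept as-is: 2 1 0 5 5 8 → sum 21
Total = 31 + 21 = 52.
Check digit = (10 − (52 mod 10)) mod 10 = 8.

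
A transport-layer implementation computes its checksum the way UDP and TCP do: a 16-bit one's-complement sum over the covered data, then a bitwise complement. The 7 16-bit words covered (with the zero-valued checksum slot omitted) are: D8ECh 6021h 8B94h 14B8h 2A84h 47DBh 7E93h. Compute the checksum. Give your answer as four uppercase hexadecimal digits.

35B2

One's-complement addition (fold any carry out of bit 15 back into bit 0):
  0xD8EC + 0x6021 = 0x1390D → wrap carry → 0x390E
  0x390E + 0x8B94 = 0x0C4A2
  0xC4A2 + 0x14B8 = 0x0D95A
  0xD95A + 0x2A84 = 0x103DE → wrap carry → 0x03DF
  0x03DF + 0x47DB = 0x04BBA
  0x4BBA + 0x7E93 = 0x0CA4D
One's-complement sum = 0xCA4D.
Checksum = ~0xCA4D & 0xFFFF = 0x35B2.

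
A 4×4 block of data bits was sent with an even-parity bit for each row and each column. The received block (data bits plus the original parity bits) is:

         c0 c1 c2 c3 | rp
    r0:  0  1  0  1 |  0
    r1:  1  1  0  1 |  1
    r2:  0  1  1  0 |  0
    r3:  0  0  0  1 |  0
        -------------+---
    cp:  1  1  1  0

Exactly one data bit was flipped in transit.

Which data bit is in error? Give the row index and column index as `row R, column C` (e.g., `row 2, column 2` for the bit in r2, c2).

Recompute each row's even parity and compare to rp:
  r0: data parity 0, sent rp 0 → ok
  r1: data parity 1, sent rp 1 → ok
  r2: data parity 0, sent rp 0 → ok
  r3: data parity 1, sent rp 0 → mismatch
Recompute each column's even parity and compare to cp:
  c0: data parity 1, sent cp 1 → ok
  c1: data parity 1, sent cp 1 → ok
  c2: data parity 1, sent cp 1 → ok
  c3: data parity 1, sent cp 0 → mismatch
Exactly one row (r3) and one column (c3) fail → the flipped bit is at their intersection.

row 3, column 3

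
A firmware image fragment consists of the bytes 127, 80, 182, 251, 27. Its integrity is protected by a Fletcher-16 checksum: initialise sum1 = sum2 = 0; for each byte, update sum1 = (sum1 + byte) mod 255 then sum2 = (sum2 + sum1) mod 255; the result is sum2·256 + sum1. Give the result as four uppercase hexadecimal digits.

Running sums (mod 255):
  after byte 0 (127): sum1=127, sum2=127
  after byte 1 (80): sum1=207, sum2=79
  after byte 2 (182): sum1=134, sum2=213
  after byte 3 (251): sum1=130, sum2=88
  after byte 4 (27): sum1=157, sum2=245
Checksum = sum2·256 + sum1 = 245·256 + 157 = 62877 = 0xF59D.

F59D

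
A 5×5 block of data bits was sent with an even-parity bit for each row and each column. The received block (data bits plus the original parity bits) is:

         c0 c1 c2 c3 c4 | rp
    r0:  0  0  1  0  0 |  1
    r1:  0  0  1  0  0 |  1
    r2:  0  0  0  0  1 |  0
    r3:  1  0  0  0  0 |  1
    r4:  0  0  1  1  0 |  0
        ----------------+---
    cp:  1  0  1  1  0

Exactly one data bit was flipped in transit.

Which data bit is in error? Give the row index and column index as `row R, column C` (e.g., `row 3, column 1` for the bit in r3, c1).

Recompute each row's even parity and compare to rp:
  r0: data parity 1, sent rp 1 → ok
  r1: data parity 1, sent rp 1 → ok
  r2: data parity 1, sent rp 0 → mismatch
  r3: data parity 1, sent rp 1 → ok
  r4: data parity 0, sent rp 0 → ok
Recompute each column's even parity and compare to cp:
  c0: data parity 1, sent cp 1 → ok
  c1: data parity 0, sent cp 0 → ok
  c2: data parity 1, sent cp 1 → ok
  c3: data parity 1, sent cp 1 → ok
  c4: data parity 1, sent cp 0 → mismatch
Exactly one row (r2) and one column (c4) fail → the flipped bit is at their intersection.

row 2, column 4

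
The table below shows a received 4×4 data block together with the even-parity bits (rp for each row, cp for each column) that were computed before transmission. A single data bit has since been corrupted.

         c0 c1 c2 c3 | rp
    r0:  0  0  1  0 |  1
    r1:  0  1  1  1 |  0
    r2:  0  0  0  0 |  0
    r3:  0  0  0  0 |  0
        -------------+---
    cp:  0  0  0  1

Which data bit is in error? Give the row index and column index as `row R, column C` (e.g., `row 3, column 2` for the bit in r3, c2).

row 1, column 1

Recompute each row's even parity and compare to rp:
  r0: data parity 1, sent rp 1 → ok
  r1: data parity 1, sent rp 0 → mismatch
  r2: data parity 0, sent rp 0 → ok
  r3: data parity 0, sent rp 0 → ok
Recompute each column's even parity and compare to cp:
  c0: data parity 0, sent cp 0 → ok
  c1: data parity 1, sent cp 0 → mismatch
  c2: data parity 0, sent cp 0 → ok
  c3: data parity 1, sent cp 1 → ok
Exactly one row (r1) and one column (c1) fail → the flipped bit is at their intersection.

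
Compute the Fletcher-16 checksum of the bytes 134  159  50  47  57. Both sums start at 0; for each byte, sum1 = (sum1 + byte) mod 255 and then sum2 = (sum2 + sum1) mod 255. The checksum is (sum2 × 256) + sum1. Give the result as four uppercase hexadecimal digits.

4DC0

Running sums (mod 255):
  after byte 0 (134): sum1=134, sum2=134
  after byte 1 (159): sum1=38, sum2=172
  after byte 2 (50): sum1=88, sum2=5
  after byte 3 (47): sum1=135, sum2=140
  after byte 4 (57): sum1=192, sum2=77
Checksum = sum2·256 + sum1 = 77·256 + 192 = 19904 = 0x4DC0.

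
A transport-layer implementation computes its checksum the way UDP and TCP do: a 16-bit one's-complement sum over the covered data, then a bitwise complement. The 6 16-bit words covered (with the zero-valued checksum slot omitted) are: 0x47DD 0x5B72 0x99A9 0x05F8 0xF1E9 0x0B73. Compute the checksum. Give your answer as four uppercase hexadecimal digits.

BFB1

One's-complement addition (fold any carry out of bit 15 back into bit 0):
  0x47DD + 0x5B72 = 0x0A34F
  0xA34F + 0x99A9 = 0x13CF8 → wrap carry → 0x3CF9
  0x3CF9 + 0x05F8 = 0x042F1
  0x42F1 + 0xF1E9 = 0x134DA → wrap carry → 0x34DB
  0x34DB + 0x0B73 = 0x0404E
One's-complement sum = 0x404E.
Checksum = ~0x404E & 0xFFFF = 0xBFB1.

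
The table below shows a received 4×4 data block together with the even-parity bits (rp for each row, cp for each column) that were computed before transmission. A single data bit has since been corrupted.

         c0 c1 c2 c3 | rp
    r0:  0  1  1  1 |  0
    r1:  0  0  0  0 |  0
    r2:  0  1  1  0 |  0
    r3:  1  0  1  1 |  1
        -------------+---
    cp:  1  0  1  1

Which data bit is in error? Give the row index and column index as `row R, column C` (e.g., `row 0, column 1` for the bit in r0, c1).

Recompute each row's even parity and compare to rp:
  r0: data parity 1, sent rp 0 → mismatch
  r1: data parity 0, sent rp 0 → ok
  r2: data parity 0, sent rp 0 → ok
  r3: data parity 1, sent rp 1 → ok
Recompute each column's even parity and compare to cp:
  c0: data parity 1, sent cp 1 → ok
  c1: data parity 0, sent cp 0 → ok
  c2: data parity 1, sent cp 1 → ok
  c3: data parity 0, sent cp 1 → mismatch
Exactly one row (r0) and one column (c3) fail → the flipped bit is at their intersection.

row 0, column 3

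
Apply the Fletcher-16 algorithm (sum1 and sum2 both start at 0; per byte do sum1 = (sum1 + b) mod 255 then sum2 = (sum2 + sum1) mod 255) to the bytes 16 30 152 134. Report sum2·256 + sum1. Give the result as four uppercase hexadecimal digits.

Running sums (mod 255):
  after byte 0 (16): sum1=16, sum2=16
  after byte 1 (30): sum1=46, sum2=62
  after byte 2 (152): sum1=198, sum2=5
  after byte 3 (134): sum1=77, sum2=82
Checksum = sum2·256 + sum1 = 82·256 + 77 = 21069 = 0x524D.

524D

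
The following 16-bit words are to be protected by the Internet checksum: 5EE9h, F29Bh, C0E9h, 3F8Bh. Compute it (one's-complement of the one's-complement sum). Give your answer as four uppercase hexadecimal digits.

One's-complement addition (fold any carry out of bit 15 back into bit 0):
  0x5EE9 + 0xF29B = 0x15184 → wrap carry → 0x5185
  0x5185 + 0xC0E9 = 0x1126E → wrap carry → 0x126F
  0x126F + 0x3F8B = 0x051FA
One's-complement sum = 0x51FA.
Checksum = ~0x51FA & 0xFFFF = 0xAE05.

AE05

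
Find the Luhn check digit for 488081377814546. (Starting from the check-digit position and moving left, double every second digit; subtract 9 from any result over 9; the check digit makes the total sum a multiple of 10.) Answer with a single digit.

9

Partial digits right→left: 6 4 5 4 1 8 7 7 3 1 8 0 8 8 4
Double every second digit counting from the check-digit position (so the 1st, 3rd, 5th, ... of the partial from the right).
  doubled (with −9 where >9): 3 1 2 5 6 7 7 8 → sum 39
  kept as-is: 4 4 8 7 1 0 8 → sum 32
Total = 39 + 32 = 71.
Check digit = (10 − (71 mod 10)) mod 10 = 9.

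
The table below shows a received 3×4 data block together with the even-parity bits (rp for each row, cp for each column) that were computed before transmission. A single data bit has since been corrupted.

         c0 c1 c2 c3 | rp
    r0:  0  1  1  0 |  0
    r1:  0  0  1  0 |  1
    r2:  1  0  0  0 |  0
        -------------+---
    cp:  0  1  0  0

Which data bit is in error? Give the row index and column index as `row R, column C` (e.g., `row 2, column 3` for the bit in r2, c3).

row 2, column 0

Recompute each row's even parity and compare to rp:
  r0: data parity 0, sent rp 0 → ok
  r1: data parity 1, sent rp 1 → ok
  r2: data parity 1, sent rp 0 → mismatch
Recompute each column's even parity and compare to cp:
  c0: data parity 1, sent cp 0 → mismatch
  c1: data parity 1, sent cp 1 → ok
  c2: data parity 0, sent cp 0 → ok
  c3: data parity 0, sent cp 0 → ok
Exactly one row (r2) and one column (c0) fail → the flipped bit is at their intersection.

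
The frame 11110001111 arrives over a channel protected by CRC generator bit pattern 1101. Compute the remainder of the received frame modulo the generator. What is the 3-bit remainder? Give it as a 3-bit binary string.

000

Modulo-2 division of 11110001111 by 1101:
  pos 0: 1111 XOR 1101 = 0010
  pos 2: 1000 XOR 1101 = 0101
  pos 3: 1010 XOR 1101 = 0111
  pos 4: 1111 XOR 1101 = 0010
  pos 6: 1011 XOR 1101 = 0110
  pos 7: 1101 XOR 1101 = 0000
Remainder = 000 (zero — the frame passes the CRC check).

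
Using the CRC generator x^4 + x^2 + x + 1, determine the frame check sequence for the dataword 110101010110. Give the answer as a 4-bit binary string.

0010

Append 4 zeros: 1101010101100000. Divide by 10111 (XOR where the leading bit is 1):
  pos 0: 11010 XOR 10111 = 01101
  pos 1: 11011 XOR 10111 = 01100
  pos 2: 11000 XOR 10111 = 01111
  pos 3: 11111 XOR 10111 = 01000
  pos 4: 10000 XOR 10111 = 00111
  pos 6: 11111 XOR 10111 = 01000
  pos 7: 10000 XOR 10111 = 00111
  pos 9: 11100 XOR 10111 = 01011
  pos 10: 10110 XOR 10111 = 00001
Remainder (last 4 bits) = 0010. This is the CRC / FCS.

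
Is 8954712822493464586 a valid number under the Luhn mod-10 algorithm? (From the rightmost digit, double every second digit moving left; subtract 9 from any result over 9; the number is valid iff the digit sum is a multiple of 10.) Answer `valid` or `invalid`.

valid

From the right, keep odd positions and double even positions (subtract 9 from any doubled value over 9):
  doubled (positions 2,4,...): 7 8 8 9 4 7 2 8 9 → sum 62
  kept (positions 1,3,...): 6 5 6 3 4 2 2 7 5 8 → sum 48
Total = 110.
110 mod 10 = 0, so the number is valid.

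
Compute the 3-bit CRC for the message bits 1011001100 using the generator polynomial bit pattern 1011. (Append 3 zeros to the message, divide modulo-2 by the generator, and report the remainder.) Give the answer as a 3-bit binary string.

010

Append 3 zeros: 1011001100000. Divide by 1011 (XOR where the leading bit is 1):
  pos 0: 1011 XOR 1011 = 0000
  pos 6: 1100 XOR 1011 = 0111
  pos 7: 1110 XOR 1011 = 0101
  pos 8: 1010 XOR 1011 = 0001
Remainder (last 3 bits) = 010. This is the CRC / FCS.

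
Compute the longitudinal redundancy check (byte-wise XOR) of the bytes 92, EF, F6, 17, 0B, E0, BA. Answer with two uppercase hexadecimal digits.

CD

XOR the bytes together:
  start with 0x92
  0x92 ⊕ 0xEF = 0x7D
  0x7D ⊕ 0xF6 = 0x8B
  0x8B ⊕ 0x17 = 0x9C
  0x9C ⊕ 0x0B = 0x97
  0x97 ⊕ 0xE0 = 0x77
  0x77 ⊕ 0xBA = 0xCD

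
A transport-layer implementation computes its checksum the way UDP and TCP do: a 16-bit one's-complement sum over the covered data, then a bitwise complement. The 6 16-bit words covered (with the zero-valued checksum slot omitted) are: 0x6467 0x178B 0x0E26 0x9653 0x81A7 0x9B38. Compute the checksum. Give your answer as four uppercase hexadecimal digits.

C2B3

One's-complement addition (fold any carry out of bit 15 back into bit 0):
  0x6467 + 0x178B = 0x07BF2
  0x7BF2 + 0x0E26 = 0x08A18
  0x8A18 + 0x9653 = 0x1206B → wrap carry → 0x206C
  0x206C + 0x81A7 = 0x0A213
  0xA213 + 0x9B38 = 0x13D4B → wrap carry → 0x3D4C
One's-complement sum = 0x3D4C.
Checksum = ~0x3D4C & 0xFFFF = 0xC2B3.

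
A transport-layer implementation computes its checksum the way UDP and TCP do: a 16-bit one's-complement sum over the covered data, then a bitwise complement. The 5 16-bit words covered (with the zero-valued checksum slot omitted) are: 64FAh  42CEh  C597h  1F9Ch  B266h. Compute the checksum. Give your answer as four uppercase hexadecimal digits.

One's-complement addition (fold any carry out of bit 15 back into bit 0):
  0x64FA + 0x42CE = 0x0A7C8
  0xA7C8 + 0xC597 = 0x16D5F → wrap carry → 0x6D60
  0x6D60 + 0x1F9C = 0x08CFC
  0x8CFC + 0xB266 = 0x13F62 → wrap carry → 0x3F63
One's-complement sum = 0x3F63.
Checksum = ~0x3F63 & 0xFFFF = 0xC09C.

C09C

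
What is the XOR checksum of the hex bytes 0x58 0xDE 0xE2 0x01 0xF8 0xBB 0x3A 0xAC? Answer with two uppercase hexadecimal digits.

B0

XOR the bytes together:
  start with 0x58
  0x58 ⊕ 0xDE = 0x86
  0x86 ⊕ 0xE2 = 0x64
  0x64 ⊕ 0x01 = 0x65
  0x65 ⊕ 0xF8 = 0x9D
  0x9D ⊕ 0xBB = 0x26
  0x26 ⊕ 0x3A = 0x1C
  0x1C ⊕ 0xAC = 0xB0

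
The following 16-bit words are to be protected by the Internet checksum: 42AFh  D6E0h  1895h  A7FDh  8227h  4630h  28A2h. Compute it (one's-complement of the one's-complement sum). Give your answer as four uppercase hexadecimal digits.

One's-complement addition (fold any carry out of bit 15 back into bit 0):
  0x42AF + 0xD6E0 = 0x1198F → wrap carry → 0x1990
  0x1990 + 0x1895 = 0x03225
  0x3225 + 0xA7FD = 0x0DA22
  0xDA22 + 0x8227 = 0x15C49 → wrap carry → 0x5C4A
  0x5C4A + 0x4630 = 0x0A27A
  0xA27A + 0x28A2 = 0x0CB1C
One's-complement sum = 0xCB1C.
Checksum = ~0xCB1C & 0xFFFF = 0x34E3.

34E3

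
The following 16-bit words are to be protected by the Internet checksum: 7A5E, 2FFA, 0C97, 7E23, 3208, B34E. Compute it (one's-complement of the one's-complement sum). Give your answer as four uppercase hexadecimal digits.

One's-complement addition (fold any carry out of bit 15 back into bit 0):
  0x7A5E + 0x2FFA = 0x0AA58
  0xAA58 + 0x0C97 = 0x0B6EF
  0xB6EF + 0x7E23 = 0x13512 → wrap carry → 0x3513
  0x3513 + 0x3208 = 0x0671B
  0x671B + 0xB34E = 0x11A69 → wrap carry → 0x1A6A
One's-complement sum = 0x1A6A.
Checksum = ~0x1A6A & 0xFFFF = 0xE595.

E595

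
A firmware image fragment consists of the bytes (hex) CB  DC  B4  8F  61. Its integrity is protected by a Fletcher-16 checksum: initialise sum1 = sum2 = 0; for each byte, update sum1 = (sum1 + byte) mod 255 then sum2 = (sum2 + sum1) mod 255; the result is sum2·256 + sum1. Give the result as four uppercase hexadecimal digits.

0D4E

Running sums (mod 255):
  after byte 0 (CB): sum1=203, sum2=203
  after byte 1 (DC): sum1=168, sum2=116
  after byte 2 (B4): sum1=93, sum2=209
  after byte 3 (8F): sum1=236, sum2=190
  after byte 4 (61): sum1=78, sum2=13
Checksum = sum2·256 + sum1 = 13·256 + 78 = 3406 = 0x0D4E.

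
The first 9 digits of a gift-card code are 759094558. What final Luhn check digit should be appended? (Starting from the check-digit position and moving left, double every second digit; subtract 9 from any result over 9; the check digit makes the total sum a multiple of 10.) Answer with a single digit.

Partial digits right→left: 8 5 5 4 9 0 9 5 7
Double every second digit counting from the check-digit position (so the 1st, 3rd, 5th, ... of the partial from the right).
  doubled (with −9 where >9): 7 1 9 9 5 → sum 31
  kept as-is: 5 4 0 5 → sum 14
Total = 31 + 14 = 45.
Check digit = (10 − (45 mod 10)) mod 10 = 5.

5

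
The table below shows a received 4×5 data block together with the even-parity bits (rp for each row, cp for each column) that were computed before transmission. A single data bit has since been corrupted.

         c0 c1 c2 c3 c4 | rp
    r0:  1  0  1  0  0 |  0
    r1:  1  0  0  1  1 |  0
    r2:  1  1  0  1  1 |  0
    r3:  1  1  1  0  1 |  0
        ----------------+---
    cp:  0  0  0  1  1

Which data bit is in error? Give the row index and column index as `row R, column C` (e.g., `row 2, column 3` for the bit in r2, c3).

row 1, column 3

Recompute each row's even parity and compare to rp:
  r0: data parity 0, sent rp 0 → ok
  r1: data parity 1, sent rp 0 → mismatch
  r2: data parity 0, sent rp 0 → ok
  r3: data parity 0, sent rp 0 → ok
Recompute each column's even parity and compare to cp:
  c0: data parity 0, sent cp 0 → ok
  c1: data parity 0, sent cp 0 → ok
  c2: data parity 0, sent cp 0 → ok
  c3: data parity 0, sent cp 1 → mismatch
  c4: data parity 1, sent cp 1 → ok
Exactly one row (r1) and one column (c3) fail → the flipped bit is at their intersection.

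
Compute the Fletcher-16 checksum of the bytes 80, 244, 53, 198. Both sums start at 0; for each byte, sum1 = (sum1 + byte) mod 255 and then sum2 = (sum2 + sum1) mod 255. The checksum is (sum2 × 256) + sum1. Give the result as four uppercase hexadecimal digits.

5141

Running sums (mod 255):
  after byte 0 (80): sum1=80, sum2=80
  after byte 1 (244): sum1=69, sum2=149
  after byte 2 (53): sum1=122, sum2=16
  after byte 3 (198): sum1=65, sum2=81
Checksum = sum2·256 + sum1 = 81·256 + 65 = 20801 = 0x5141.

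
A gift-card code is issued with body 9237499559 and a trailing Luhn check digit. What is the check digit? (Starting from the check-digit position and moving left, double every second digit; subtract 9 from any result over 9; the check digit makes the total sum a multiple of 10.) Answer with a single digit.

2

Partial digits right→left: 9 5 5 9 9 4 7 3 2 9
Double every second digit counting from the check-digit position (so the 1st, 3rd, 5th, ... of the partial from the right).
  doubled (with −9 where >9): 9 1 9 5 4 → sum 28
  kept as-is: 5 9 4 3 9 → sum 30
Total = 28 + 30 = 58.
Check digit = (10 − (58 mod 10)) mod 10 = 2.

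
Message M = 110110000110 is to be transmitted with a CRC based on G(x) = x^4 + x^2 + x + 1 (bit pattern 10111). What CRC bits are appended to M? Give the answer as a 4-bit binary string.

1111

Append 4 zeros: 1101100001100000. Divide by 10111 (XOR where the leading bit is 1):
  pos 0: 11011 XOR 10111 = 01100
  pos 1: 11000 XOR 10111 = 01111
  pos 2: 11110 XOR 10111 = 01001
  pos 3: 10010 XOR 10111 = 00101
  pos 5: 10101 XOR 10111 = 00010
  pos 8: 10100 XOR 10111 = 00011
  pos 11: 11000 XOR 10111 = 01111
Remainder (last 4 bits) = 1111. This is the CRC / FCS.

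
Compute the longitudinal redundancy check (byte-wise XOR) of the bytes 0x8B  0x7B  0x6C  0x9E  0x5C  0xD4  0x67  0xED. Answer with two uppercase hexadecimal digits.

00

XOR the bytes together:
  start with 0x8B
  0x8B ⊕ 0x7B = 0xF0
  0xF0 ⊕ 0x6C = 0x9C
  0x9C ⊕ 0x9E = 0x02
  0x02 ⊕ 0x5C = 0x5E
  0x5E ⊕ 0xD4 = 0x8A
  0x8A ⊕ 0x67 = 0xED
  0xED ⊕ 0xED = 0x00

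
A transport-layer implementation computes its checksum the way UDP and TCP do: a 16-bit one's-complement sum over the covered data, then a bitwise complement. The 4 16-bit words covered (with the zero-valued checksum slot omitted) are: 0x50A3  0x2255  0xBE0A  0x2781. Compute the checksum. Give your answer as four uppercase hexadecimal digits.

One's-complement addition (fold any carry out of bit 15 back into bit 0):
  0x50A3 + 0x2255 = 0x072F8
  0x72F8 + 0xBE0A = 0x13102 → wrap carry → 0x3103
  0x3103 + 0x2781 = 0x05884
One's-complement sum = 0x5884.
Checksum = ~0x5884 & 0xFFFF = 0xA77B.

A77B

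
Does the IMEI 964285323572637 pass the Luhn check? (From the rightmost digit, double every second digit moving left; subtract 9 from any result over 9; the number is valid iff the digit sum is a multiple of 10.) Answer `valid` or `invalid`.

From the right, keep odd positions and double even positions (subtract 9 from any doubled value over 9):
  doubled (positions 2,4,...): 6 4 1 4 1 4 3 → sum 23
  kept (positions 1,3,...): 7 6 7 3 3 8 4 9 → sum 47
Total = 70.
70 mod 10 = 0, so the number is valid.

valid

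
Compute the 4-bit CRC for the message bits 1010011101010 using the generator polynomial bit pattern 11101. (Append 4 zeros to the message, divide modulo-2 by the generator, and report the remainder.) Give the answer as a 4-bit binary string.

0010

Append 4 zeros: 10100111010100000. Divide by 11101 (XOR where the leading bit is 1):
  pos 0: 10100 XOR 11101 = 01001
  pos 1: 10011 XOR 11101 = 01110
  pos 2: 11101 XOR 11101 = 00000
  pos 7: 10101 XOR 11101 = 01000
  pos 8: 10000 XOR 11101 = 01101
  pos 9: 11010 XOR 11101 = 00111
  pos 11: 11100 XOR 11101 = 00001
Remainder (last 4 bits) = 0010. This is the CRC / FCS.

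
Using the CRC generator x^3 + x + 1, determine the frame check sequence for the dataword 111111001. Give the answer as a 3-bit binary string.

100

Append 3 zeros: 111111001000. Divide by 1011 (XOR where the leading bit is 1):
  pos 0: 1111 XOR 1011 = 0100
  pos 1: 1001 XOR 1011 = 0010
  pos 3: 1010 XOR 1011 = 0001
  pos 6: 1010 XOR 1011 = 0001
Remainder (last 3 bits) = 100. This is the CRC / FCS.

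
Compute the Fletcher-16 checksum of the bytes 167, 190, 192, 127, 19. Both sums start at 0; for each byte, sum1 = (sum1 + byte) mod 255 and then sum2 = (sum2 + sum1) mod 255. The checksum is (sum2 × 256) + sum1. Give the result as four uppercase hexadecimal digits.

95B9

Running sums (mod 255):
  after byte 0 (167): sum1=167, sum2=167
  after byte 1 (190): sum1=102, sum2=14
  after byte 2 (192): sum1=39, sum2=53
  after byte 3 (127): sum1=166, sum2=219
  after byte 4 (19): sum1=185, sum2=149
Checksum = sum2·256 + sum1 = 149·256 + 185 = 38329 = 0x95B9.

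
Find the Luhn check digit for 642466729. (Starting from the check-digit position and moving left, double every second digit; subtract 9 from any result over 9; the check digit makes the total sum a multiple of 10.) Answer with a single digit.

0

Partial digits right→left: 9 2 7 6 6 4 2 4 6
Double every second digit counting from the check-digit position (so the 1st, 3rd, 5th, ... of the partial from the right).
  doubled (with −9 where >9): 9 5 3 4 3 → sum 24
  kept as-is: 2 6 4 4 → sum 16
Total = 24 + 16 = 40.
Check digit = (10 − (40 mod 10)) mod 10 = 0.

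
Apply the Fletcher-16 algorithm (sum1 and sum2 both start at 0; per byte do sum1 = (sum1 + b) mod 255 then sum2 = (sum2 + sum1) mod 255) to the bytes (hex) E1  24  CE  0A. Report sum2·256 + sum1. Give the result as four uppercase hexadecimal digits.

Running sums (mod 255):
  after byte 0 (E1): sum1=225, sum2=225
  after byte 1 (24): sum1=6, sum2=231
  after byte 2 (CE): sum1=212, sum2=188
  after byte 3 (0A): sum1=222, sum2=155
Checksum = sum2·256 + sum1 = 155·256 + 222 = 39902 = 0x9BDE.

9BDE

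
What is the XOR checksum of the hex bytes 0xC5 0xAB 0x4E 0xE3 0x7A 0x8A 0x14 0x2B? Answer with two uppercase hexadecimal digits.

0C

XOR the bytes together:
  start with 0xC5
  0xC5 ⊕ 0xAB = 0x6E
  0x6E ⊕ 0x4E = 0x20
  0x20 ⊕ 0xE3 = 0xC3
  0xC3 ⊕ 0x7A = 0xB9
  0xB9 ⊕ 0x8A = 0x33
  0x33 ⊕ 0x14 = 0x27
  0x27 ⊕ 0x2B = 0x0C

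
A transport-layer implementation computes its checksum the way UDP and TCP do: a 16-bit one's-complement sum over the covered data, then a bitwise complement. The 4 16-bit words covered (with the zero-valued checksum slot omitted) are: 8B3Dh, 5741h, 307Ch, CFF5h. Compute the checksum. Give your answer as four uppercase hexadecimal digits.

1D0F

One's-complement addition (fold any carry out of bit 15 back into bit 0):
  0x8B3D + 0x5741 = 0x0E27E
  0xE27E + 0x307C = 0x112FA → wrap carry → 0x12FB
  0x12FB + 0xCFF5 = 0x0E2F0
One's-complement sum = 0xE2F0.
Checksum = ~0xE2F0 & 0xFFFF = 0x1D0F.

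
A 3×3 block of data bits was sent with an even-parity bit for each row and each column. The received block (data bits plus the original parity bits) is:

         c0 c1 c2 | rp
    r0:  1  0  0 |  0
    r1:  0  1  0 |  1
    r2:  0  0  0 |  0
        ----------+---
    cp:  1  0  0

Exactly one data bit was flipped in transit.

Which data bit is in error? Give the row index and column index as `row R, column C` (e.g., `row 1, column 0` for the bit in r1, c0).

row 0, column 1

Recompute each row's even parity and compare to rp:
  r0: data parity 1, sent rp 0 → mismatch
  r1: data parity 1, sent rp 1 → ok
  r2: data parity 0, sent rp 0 → ok
Recompute each column's even parity and compare to cp:
  c0: data parity 1, sent cp 1 → ok
  c1: data parity 1, sent cp 0 → mismatch
  c2: data parity 0, sent cp 0 → ok
Exactly one row (r0) and one column (c1) fail → the flipped bit is at their intersection.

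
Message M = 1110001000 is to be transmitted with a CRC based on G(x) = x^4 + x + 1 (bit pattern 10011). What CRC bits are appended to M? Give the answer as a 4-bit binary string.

0111

Append 4 zeros: 11100010000000. Divide by 10011 (XOR where the leading bit is 1):
  pos 0: 11100 XOR 10011 = 01111
  pos 1: 11110 XOR 10011 = 01101
  pos 2: 11011 XOR 10011 = 01000
  pos 3: 10000 XOR 10011 = 00011
  pos 6: 11000 XOR 10011 = 01011
  pos 7: 10110 XOR 10011 = 00101
  pos 9: 10100 XOR 10011 = 00111
Remainder (last 4 bits) = 0111. This is the CRC / FCS.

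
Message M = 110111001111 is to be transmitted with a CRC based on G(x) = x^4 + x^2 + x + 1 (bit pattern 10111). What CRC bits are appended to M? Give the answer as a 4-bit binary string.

Append 4 zeros: 1101110011110000. Divide by 10111 (XOR where the leading bit is 1):
  pos 0: 11011 XOR 10111 = 01100
  pos 1: 11001 XOR 10111 = 01110
  pos 2: 11100 XOR 10111 = 01011
  pos 3: 10110 XOR 10111 = 00001
  pos 7: 11111 XOR 10111 = 01000
  pos 8: 10000 XOR 10111 = 00111
  pos 10: 11100 XOR 10111 = 01011
  pos 11: 10110 XOR 10111 = 00001
Remainder (last 4 bits) = 0001. This is the CRC / FCS.

0001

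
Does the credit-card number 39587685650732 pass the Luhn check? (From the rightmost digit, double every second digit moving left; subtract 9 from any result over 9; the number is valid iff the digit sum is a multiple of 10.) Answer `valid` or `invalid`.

valid

From the right, keep odd positions and double even positions (subtract 9 from any doubled value over 9):
  doubled (positions 2,4,...): 6 0 3 7 5 1 6 → sum 28
  kept (positions 1,3,...): 2 7 5 5 6 8 9 → sum 42
Total = 70.
70 mod 10 = 0, so the number is valid.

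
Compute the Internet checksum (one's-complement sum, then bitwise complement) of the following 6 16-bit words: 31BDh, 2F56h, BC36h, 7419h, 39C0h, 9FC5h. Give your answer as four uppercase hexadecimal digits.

9516

One's-complement addition (fold any carry out of bit 15 back into bit 0):
  0x31BD + 0x2F56 = 0x06113
  0x6113 + 0xBC36 = 0x11D49 → wrap carry → 0x1D4A
  0x1D4A + 0x7419 = 0x09163
  0x9163 + 0x39C0 = 0x0CB23
  0xCB23 + 0x9FC5 = 0x16AE8 → wrap carry → 0x6AE9
One's-complement sum = 0x6AE9.
Checksum = ~0x6AE9 & 0xFFFF = 0x9516.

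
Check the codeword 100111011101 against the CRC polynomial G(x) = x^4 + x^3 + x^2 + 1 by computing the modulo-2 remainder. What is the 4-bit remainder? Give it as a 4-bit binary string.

Modulo-2 division of 100111011101 by 11101:
  pos 0: 10011 XOR 11101 = 01110
  pos 1: 11101 XOR 11101 = 00000
  pos 7: 11101 XOR 11101 = 00000
Remainder = 0000 (zero — the frame passes the CRC check).

0000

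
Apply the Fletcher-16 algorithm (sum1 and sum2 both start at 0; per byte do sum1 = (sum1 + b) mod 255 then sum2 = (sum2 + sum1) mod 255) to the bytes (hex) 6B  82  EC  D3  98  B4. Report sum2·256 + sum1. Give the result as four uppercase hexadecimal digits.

26FB

Running sums (mod 255):
  after byte 0 (6B): sum1=107, sum2=107
  after byte 1 (82): sum1=237, sum2=89
  after byte 2 (EC): sum1=218, sum2=52
  after byte 3 (D3): sum1=174, sum2=226
  after byte 4 (98): sum1=71, sum2=42
  after byte 5 (B4): sum1=251, sum2=38
Checksum = sum2·256 + sum1 = 38·256 + 251 = 9979 = 0x26FB.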